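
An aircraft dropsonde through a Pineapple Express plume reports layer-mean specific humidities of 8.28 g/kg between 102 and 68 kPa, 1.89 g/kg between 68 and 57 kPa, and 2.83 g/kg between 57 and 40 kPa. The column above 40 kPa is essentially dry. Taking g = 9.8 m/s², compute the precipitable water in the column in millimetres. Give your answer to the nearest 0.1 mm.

PW ≈ 35.8 mm

Precipitable water is the column-integrated vapour mass per unit area: PW = (1/g) Σ q̄ Δp, with q in kg/kg and Δp in Pa (1 kg/m² of water = 1 mm).
Layer 102–68 kPa: Δp = 340 hPa = 34000 Pa, q̄ = 0.00828 kg/kg → 0.00828 × 34000 / 9.8 = 28.73 mm
Layer 68–57 kPa: Δp = 110 hPa = 11000 Pa, q̄ = 0.00189 kg/kg → 0.00189 × 11000 / 9.8 = 2.12 mm
Layer 57–40 kPa: Δp = 170 hPa = 17000 Pa, q̄ = 0.00283 kg/kg → 0.00283 × 17000 / 9.8 = 4.91 mm
PW = 28.73 + 2.12 + 4.91 = 35.76 ≈ 35.8 mm.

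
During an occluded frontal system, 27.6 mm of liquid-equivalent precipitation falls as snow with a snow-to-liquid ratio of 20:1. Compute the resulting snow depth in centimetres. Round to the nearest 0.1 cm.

Snow depth = liquid × ratio = 27.6 mm × 20 = 552 mm = 55.2 cm.

snow depth ≈ 55.2 cm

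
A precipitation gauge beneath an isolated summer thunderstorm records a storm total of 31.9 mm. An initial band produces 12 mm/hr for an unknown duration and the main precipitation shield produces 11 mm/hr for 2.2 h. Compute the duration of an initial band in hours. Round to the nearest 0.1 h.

Known phases: 11 × 2.2 = 24.2 mm.
Remaining depth = 31.9 − 24.2 = 7.7 mm.
Duration = 7.7 / 12 = 0.6 h.

duration ≈ 0.6 h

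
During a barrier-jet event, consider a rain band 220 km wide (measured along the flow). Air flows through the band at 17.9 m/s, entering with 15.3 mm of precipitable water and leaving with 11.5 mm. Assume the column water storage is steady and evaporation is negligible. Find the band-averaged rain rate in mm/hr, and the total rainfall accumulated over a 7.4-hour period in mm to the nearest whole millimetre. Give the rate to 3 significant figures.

R ≈ 1.11 mm/hr; total ≈ 8 mm

Column moisture flux per unit crosswind length is F = V × PW.
Inflow: F_in = 17.9 × 15.3 = 273.87 mm·m/s
Outflow: F_out = 17.9 × 11.5 = 205.85 mm·m/s
Steady-state rate R = (F_in − F_out)/L = (273.87 − 205.85) / 220000 m = 3.092e-04 mm/s.
R = 3.092e-04 × 3600 = 1.11 mm/hr.
Over 7.4 h: total = 1.11 × 7.4 = 8.214 ≈ 8 mm.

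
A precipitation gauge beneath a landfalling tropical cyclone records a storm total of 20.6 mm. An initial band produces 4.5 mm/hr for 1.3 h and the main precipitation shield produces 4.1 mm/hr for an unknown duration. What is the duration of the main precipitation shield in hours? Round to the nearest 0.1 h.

Known phases: 4.5 × 1.3 = 5.85 mm.
Remaining depth = 20.6 − 5.85 = 14.75 mm.
Duration = 14.75 / 4.1 = 3.6 h.

duration ≈ 3.6 h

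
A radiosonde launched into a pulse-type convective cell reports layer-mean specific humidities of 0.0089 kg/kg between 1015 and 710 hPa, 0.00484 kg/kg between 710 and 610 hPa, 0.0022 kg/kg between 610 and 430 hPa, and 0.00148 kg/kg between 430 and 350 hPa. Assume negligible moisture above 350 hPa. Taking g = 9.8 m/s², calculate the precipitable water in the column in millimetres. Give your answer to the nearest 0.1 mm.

PW ≈ 37.9 mm

Precipitable water is the column-integrated vapour mass per unit area: PW = (1/g) Σ q̄ Δp, with q in kg/kg and Δp in Pa (1 kg/m² of water = 1 mm).
Layer 1015–710 hPa: Δp = 305 hPa = 30500 Pa, q̄ = 0.0089 kg/kg → 0.0089 × 30500 / 9.8 = 27.70 mm
Layer 710–610 hPa: Δp = 100 hPa = 10000 Pa, q̄ = 0.00484 kg/kg → 0.00484 × 10000 / 9.8 = 4.94 mm
Layer 610–430 hPa: Δp = 180 hPa = 18000 Pa, q̄ = 0.0022 kg/kg → 0.0022 × 18000 / 9.8 = 4.04 mm
Layer 430–350 hPa: Δp = 80 hPa = 8000 Pa, q̄ = 0.00148 kg/kg → 0.00148 × 8000 / 9.8 = 1.21 mm
PW = 27.70 + 4.94 + 4.04 + 1.21 = 37.89 ≈ 37.9 mm.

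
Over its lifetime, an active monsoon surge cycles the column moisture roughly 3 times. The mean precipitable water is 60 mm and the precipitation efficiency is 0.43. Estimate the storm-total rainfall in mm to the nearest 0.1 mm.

Each cycle deposits ε × PW = 0.43 × 60 = 25.8 mm.
Over 3 cycles: 3 × 25.8 = 77.4 mm.

rainfall ≈ 77.4 mm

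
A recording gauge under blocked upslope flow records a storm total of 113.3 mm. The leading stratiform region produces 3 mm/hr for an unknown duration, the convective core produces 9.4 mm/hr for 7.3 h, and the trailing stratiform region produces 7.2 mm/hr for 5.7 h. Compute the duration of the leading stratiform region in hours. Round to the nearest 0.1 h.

Known phases: 9.4 × 7.3 + 7.2 × 5.7 = 68.62 + 41.04 = 109.66 mm.
Remaining depth = 113.3 − 109.66 = 3.64 mm.
Duration = 3.64 / 3 = 1.2 h.

duration ≈ 1.2 h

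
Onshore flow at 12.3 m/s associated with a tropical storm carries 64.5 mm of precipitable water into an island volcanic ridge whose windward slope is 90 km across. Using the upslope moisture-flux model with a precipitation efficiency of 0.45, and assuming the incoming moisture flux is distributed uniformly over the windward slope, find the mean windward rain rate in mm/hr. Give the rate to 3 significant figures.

Incoming column moisture flux per unit ridge length: F = V × PW = 12.3 × 64.5 = 793.35 mm·m/s.
Spread over the 90 km slope with efficiency ε = 0.45: R = ε·F/W = 0.45 × 793.35 / 90000 m = 3.967e-03 mm/s.
R = 3.967e-03 × 3600 = 14.3 mm/hr.

R ≈ 14.3 mm/hr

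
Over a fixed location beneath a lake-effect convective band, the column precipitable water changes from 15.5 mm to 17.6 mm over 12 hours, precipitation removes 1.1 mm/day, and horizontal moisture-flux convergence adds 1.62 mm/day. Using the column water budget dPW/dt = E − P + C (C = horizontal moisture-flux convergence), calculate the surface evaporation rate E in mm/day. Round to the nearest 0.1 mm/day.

E ≈ 3.7 mm/day

dPW/dt = (17.6 − 15.5) mm / (12/24 day) = +4.200 mm/day.
E = dPW/dt + P − C = (+4.200) + 1.1 − (1.62) = 3.7 mm/day.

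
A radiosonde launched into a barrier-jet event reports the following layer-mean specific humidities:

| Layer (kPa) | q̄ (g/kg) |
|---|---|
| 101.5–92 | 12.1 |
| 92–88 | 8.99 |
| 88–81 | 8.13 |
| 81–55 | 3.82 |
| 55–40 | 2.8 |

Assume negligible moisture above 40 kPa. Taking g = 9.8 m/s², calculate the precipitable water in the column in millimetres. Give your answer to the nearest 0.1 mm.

PW ≈ 35.6 mm

Precipitable water is the column-integrated vapour mass per unit area: PW = (1/g) Σ q̄ Δp, with q in kg/kg and Δp in Pa (1 kg/m² of water = 1 mm).
Layer 101.5–92 kPa: Δp = 95 hPa = 9500 Pa, q̄ = 0.0121 kg/kg → 0.0121 × 9500 / 9.8 = 11.73 mm
Layer 92–88 kPa: Δp = 40 hPa = 4000 Pa, q̄ = 0.00899 kg/kg → 0.00899 × 4000 / 9.8 = 3.67 mm
Layer 88–81 kPa: Δp = 70 hPa = 7000 Pa, q̄ = 0.00813 kg/kg → 0.00813 × 7000 / 9.8 = 5.81 mm
Layer 81–55 kPa: Δp = 260 hPa = 26000 Pa, q̄ = 0.00382 kg/kg → 0.00382 × 26000 / 9.8 = 10.13 mm
Layer 55–40 kPa: Δp = 150 hPa = 15000 Pa, q̄ = 0.0028 kg/kg → 0.0028 × 15000 / 9.8 = 4.29 mm
PW = 11.73 + 3.67 + 5.81 + 10.13 + 4.29 = 35.63 ≈ 35.6 mm.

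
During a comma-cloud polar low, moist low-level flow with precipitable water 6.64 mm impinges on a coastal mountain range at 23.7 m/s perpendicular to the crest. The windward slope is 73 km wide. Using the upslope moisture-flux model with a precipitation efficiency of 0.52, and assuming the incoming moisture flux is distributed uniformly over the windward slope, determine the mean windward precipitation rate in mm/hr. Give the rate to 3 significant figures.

Incoming column moisture flux per unit ridge length: F = V × PW = 23.7 × 6.64 = 157.368 mm·m/s.
Spread over the 73 km slope with efficiency ε = 0.52: R = ε·F/W = 0.52 × 157.368 / 73000 m = 1.121e-03 mm/s.
R = 1.121e-03 × 3600 = 4.04 mm/hr.

R ≈ 4.04 mm/hr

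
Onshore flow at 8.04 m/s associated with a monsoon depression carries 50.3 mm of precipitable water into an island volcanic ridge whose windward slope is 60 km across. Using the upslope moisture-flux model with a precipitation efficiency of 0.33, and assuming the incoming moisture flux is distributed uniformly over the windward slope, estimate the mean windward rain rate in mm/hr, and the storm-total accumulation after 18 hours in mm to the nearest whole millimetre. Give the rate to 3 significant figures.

Incoming column moisture flux per unit ridge length: F = V × PW = 8.04 × 50.3 = 404.412 mm·m/s.
Spread over the 60 km slope with efficiency ε = 0.33: R = ε·F/W = 0.33 × 404.412 / 60000 m = 2.224e-03 mm/s.
R = 2.224e-03 × 3600 = 8.01 mm/hr.
Over 18 h: total = 8.01 × 18 = 144.18 ≈ 144 mm.

R ≈ 8.01 mm/hr; total ≈ 144 mm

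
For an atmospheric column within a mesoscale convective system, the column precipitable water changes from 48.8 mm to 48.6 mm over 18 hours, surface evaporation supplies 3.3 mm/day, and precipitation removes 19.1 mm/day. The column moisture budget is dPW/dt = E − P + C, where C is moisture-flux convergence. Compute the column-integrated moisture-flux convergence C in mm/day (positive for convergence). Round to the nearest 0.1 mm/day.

C ≈ 15.5 mm/day

dPW/dt = (48.6 − 48.8) mm / (18/24 day) = -0.267 mm/day.
C = dPW/dt − E + P = (-0.267) − 3.3 + 19.1 = 15.5 mm/day.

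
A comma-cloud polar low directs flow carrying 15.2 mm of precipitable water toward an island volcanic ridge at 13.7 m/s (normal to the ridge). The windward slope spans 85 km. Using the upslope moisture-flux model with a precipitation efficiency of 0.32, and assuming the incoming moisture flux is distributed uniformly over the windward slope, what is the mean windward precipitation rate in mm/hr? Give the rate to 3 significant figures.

Incoming column moisture flux per unit ridge length: F = V × PW = 13.7 × 15.2 = 208.24 mm·m/s.
Spread over the 85 km slope with efficiency ε = 0.32: R = ε·F/W = 0.32 × 208.24 / 85000 m = 7.840e-04 mm/s.
R = 7.840e-04 × 3600 = 2.82 mm/hr.

R ≈ 2.82 mm/hr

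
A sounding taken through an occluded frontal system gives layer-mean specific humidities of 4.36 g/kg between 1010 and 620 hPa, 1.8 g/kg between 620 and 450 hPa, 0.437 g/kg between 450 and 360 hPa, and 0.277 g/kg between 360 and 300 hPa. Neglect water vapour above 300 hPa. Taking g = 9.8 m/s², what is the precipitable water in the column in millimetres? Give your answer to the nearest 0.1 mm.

Precipitable water is the column-integrated vapour mass per unit area: PW = (1/g) Σ q̄ Δp, with q in kg/kg and Δp in Pa (1 kg/m² of water = 1 mm).
Layer 1010–620 hPa: Δp = 390 hPa = 39000 Pa, q̄ = 0.00436 kg/kg → 0.00436 × 39000 / 9.8 = 17.35 mm
Layer 620–450 hPa: Δp = 170 hPa = 17000 Pa, q̄ = 0.0018 kg/kg → 0.0018 × 17000 / 9.8 = 3.12 mm
Layer 450–360 hPa: Δp = 90 hPa = 9000 Pa, q̄ = 0.000437 kg/kg → 0.000437 × 9000 / 9.8 = 0.40 mm
Layer 360–300 hPa: Δp = 60 hPa = 6000 Pa, q̄ = 0.000277 kg/kg → 0.000277 × 6000 / 9.8 = 0.17 mm
PW = 17.35 + 3.12 + 0.40 + 0.17 = 21.04 ≈ 21.0 mm.

PW ≈ 21.0 mm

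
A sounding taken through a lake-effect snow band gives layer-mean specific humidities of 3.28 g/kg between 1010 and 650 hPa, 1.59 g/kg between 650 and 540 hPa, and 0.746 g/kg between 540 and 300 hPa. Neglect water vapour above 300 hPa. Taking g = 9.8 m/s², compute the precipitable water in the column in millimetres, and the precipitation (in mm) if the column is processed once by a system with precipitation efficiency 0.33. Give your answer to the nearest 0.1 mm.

PW ≈ 15.7 mm; precipitation ≈ 5.2 mm

Precipitable water is the column-integrated vapour mass per unit area: PW = (1/g) Σ q̄ Δp, with q in kg/kg and Δp in Pa (1 kg/m² of water = 1 mm).
Layer 1010–650 hPa: Δp = 360 hPa = 36000 Pa, q̄ = 0.00328 kg/kg → 0.00328 × 36000 / 9.8 = 12.05 mm
Layer 650–540 hPa: Δp = 110 hPa = 11000 Pa, q̄ = 0.00159 kg/kg → 0.00159 × 11000 / 9.8 = 1.78 mm
Layer 540–300 hPa: Δp = 240 hPa = 24000 Pa, q̄ = 0.000746 kg/kg → 0.000746 × 24000 / 9.8 = 1.83 mm
PW = 12.05 + 1.78 + 1.83 = 15.66 ≈ 15.7 mm.
Precipitation = ε × PW = 0.33 × 15.7 = 5.2 mm.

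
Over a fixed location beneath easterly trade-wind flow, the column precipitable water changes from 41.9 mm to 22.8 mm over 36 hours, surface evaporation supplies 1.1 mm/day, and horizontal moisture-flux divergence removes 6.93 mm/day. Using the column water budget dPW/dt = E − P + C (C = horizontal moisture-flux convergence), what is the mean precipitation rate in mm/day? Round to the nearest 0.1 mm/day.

P ≈ 6.9 mm/day

dPW/dt = (22.8 − 41.9) mm / (36/24 day) = -12.733 mm/day.
P = E + C − dPW/dt = 1.1 + (-6.93) − (-12.733) = 6.9 mm/day.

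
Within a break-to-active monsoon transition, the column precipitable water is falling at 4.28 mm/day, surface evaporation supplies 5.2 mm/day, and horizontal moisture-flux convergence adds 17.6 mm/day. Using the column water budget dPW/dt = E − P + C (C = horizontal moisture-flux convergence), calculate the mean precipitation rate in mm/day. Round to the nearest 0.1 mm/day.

P ≈ 27.1 mm/day

dPW/dt = -4.28 mm/day.
P = E + C − dPW/dt = 5.2 + (17.6) − (-4.28) = 27.1 mm/day.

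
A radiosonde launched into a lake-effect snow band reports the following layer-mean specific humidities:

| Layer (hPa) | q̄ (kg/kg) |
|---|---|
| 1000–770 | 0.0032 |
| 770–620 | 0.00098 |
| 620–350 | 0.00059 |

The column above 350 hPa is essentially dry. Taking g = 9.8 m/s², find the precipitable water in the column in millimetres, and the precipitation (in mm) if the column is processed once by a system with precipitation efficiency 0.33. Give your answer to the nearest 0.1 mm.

Precipitable water is the column-integrated vapour mass per unit area: PW = (1/g) Σ q̄ Δp, with q in kg/kg and Δp in Pa (1 kg/m² of water = 1 mm).
Layer 1000–770 hPa: Δp = 230 hPa = 23000 Pa, q̄ = 0.0032 kg/kg → 0.0032 × 23000 / 9.8 = 7.51 mm
Layer 770–620 hPa: Δp = 150 hPa = 15000 Pa, q̄ = 0.00098 kg/kg → 0.00098 × 15000 / 9.8 = 1.50 mm
Layer 620–350 hPa: Δp = 270 hPa = 27000 Pa, q̄ = 0.00059 kg/kg → 0.00059 × 27000 / 9.8 = 1.63 mm
PW = 7.51 + 1.50 + 1.63 = 10.64 ≈ 10.6 mm.
Precipitation = ε × PW = 0.33 × 10.6 = 3.5 mm.

PW ≈ 10.6 mm; precipitation ≈ 3.5 mm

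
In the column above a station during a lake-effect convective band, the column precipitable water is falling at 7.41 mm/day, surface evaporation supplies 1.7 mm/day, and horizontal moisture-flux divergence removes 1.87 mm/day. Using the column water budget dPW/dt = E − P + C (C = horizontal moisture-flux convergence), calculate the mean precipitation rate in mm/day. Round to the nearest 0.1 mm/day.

P ≈ 7.2 mm/day

dPW/dt = -7.41 mm/day.
P = E + C − dPW/dt = 1.7 + (-1.87) − (-7.41) = 7.2 mm/day.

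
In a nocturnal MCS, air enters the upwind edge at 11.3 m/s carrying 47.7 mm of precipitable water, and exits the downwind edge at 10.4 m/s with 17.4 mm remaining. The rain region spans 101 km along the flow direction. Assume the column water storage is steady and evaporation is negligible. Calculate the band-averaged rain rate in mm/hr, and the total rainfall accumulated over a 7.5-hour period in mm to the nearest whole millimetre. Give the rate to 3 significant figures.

Column moisture flux per unit crosswind length is F = V × PW.
Inflow: F_in = 11.3 × 47.7 = 539.01 mm·m/s
Outflow: F_out = 10.4 × 17.4 = 180.96 mm·m/s
Steady-state rate R = (F_in − F_out)/L = (539.01 − 180.96) / 101000 m = 3.545e-03 mm/s.
R = 3.545e-03 × 3600 = 12.8 mm/hr.
Over 7.5 h: total = 12.8 × 7.5 = 96 mm.

R ≈ 12.8 mm/hr; total ≈ 96 mm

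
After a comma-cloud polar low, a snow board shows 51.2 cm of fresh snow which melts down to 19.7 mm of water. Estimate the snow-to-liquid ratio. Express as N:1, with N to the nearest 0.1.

Ratio = snow depth / SWE = 512 mm / 19.7 mm = 26.0, i.e. 26.0:1.

ratio ≈ 26.0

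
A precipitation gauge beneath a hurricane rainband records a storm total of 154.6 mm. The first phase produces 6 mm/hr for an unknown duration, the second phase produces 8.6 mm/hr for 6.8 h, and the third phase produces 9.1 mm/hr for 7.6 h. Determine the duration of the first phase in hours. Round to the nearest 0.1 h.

Known phases: 8.6 × 6.8 + 9.1 × 7.6 = 58.48 + 69.16 = 127.64 mm.
Remaining depth = 154.6 − 127.64 = 26.96 mm.
Duration = 26.96 / 6 = 4.5 h.

duration ≈ 4.5 h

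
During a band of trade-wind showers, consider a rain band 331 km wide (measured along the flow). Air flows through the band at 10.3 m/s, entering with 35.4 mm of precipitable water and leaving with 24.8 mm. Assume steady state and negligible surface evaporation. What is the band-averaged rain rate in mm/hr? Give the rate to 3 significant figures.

R ≈ 1.19 mm/hr

Column moisture flux per unit crosswind length is F = V × PW.
Inflow: F_in = 10.3 × 35.4 = 364.62 mm·m/s
Outflow: F_out = 10.3 × 24.8 = 255.44 mm·m/s
Steady-state rate R = (F_in − F_out)/L = (364.62 − 255.44) / 331000 m = 3.298e-04 mm/s.
R = 3.298e-04 × 3600 = 1.19 mm/hr.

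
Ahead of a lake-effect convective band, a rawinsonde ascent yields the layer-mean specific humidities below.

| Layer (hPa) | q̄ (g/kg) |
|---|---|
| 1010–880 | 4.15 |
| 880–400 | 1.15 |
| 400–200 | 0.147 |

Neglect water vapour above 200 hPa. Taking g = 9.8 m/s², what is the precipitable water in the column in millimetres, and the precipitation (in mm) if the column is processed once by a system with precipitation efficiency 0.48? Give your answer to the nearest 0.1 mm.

PW ≈ 11.4 mm; precipitation ≈ 5.5 mm

Precipitable water is the column-integrated vapour mass per unit area: PW = (1/g) Σ q̄ Δp, with q in kg/kg and Δp in Pa (1 kg/m² of water = 1 mm).
Layer 1010–880 hPa: Δp = 130 hPa = 13000 Pa, q̄ = 0.00415 kg/kg → 0.00415 × 13000 / 9.8 = 5.51 mm
Layer 880–400 hPa: Δp = 480 hPa = 48000 Pa, q̄ = 0.00115 kg/kg → 0.00115 × 48000 / 9.8 = 5.63 mm
Layer 400–200 hPa: Δp = 200 hPa = 20000 Pa, q̄ = 0.000147 kg/kg → 0.000147 × 20000 / 9.8 = 0.30 mm
PW = 5.51 + 5.63 + 0.30 = 11.44 ≈ 11.4 mm.
Precipitation = ε × PW = 0.48 × 11.4 = 5.5 mm.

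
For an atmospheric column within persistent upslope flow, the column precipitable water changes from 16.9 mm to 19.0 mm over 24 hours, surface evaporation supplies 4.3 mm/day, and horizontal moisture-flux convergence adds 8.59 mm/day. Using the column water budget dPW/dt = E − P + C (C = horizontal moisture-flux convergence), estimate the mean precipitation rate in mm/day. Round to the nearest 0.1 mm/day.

P ≈ 10.8 mm/day

dPW/dt = (19.0 − 16.9) mm / (24/24 day) = +2.100 mm/day.
P = E + C − dPW/dt = 4.3 + (8.59) − (+2.100) = 10.8 mm/day.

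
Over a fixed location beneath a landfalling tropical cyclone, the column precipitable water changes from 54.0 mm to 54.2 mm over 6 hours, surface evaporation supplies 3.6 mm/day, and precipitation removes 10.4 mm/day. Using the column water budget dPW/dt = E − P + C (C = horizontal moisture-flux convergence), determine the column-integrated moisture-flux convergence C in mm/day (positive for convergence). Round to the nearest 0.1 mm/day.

dPW/dt = (54.2 − 54.0) mm / (6/24 day) = +0.800 mm/day.
C = dPW/dt − E + P = (+0.800) − 3.6 + 10.4 = 7.6 mm/day.

C ≈ 7.6 mm/day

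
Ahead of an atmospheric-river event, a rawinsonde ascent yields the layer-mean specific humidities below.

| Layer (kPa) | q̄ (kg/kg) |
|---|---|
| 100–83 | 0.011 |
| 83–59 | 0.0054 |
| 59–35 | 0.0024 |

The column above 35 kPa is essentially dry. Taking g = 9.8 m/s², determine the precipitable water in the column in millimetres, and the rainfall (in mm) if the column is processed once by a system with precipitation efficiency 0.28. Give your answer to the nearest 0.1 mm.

PW ≈ 38.2 mm; rainfall ≈ 10.7 mm

Precipitable water is the column-integrated vapour mass per unit area: PW = (1/g) Σ q̄ Δp, with q in kg/kg and Δp in Pa (1 kg/m² of water = 1 mm).
Layer 100–83 kPa: Δp = 170 hPa = 17000 Pa, q̄ = 0.011 kg/kg → 0.011 × 17000 / 9.8 = 19.08 mm
Layer 83–59 kPa: Δp = 240 hPa = 24000 Pa, q̄ = 0.0054 kg/kg → 0.0054 × 24000 / 9.8 = 13.22 mm
Layer 59–35 kPa: Δp = 240 hPa = 24000 Pa, q̄ = 0.0024 kg/kg → 0.0024 × 24000 / 9.8 = 5.88 mm
PW = 19.08 + 13.22 + 5.88 = 38.18 ≈ 38.2 mm.
Rainfall = ε × PW = 0.28 × 38.2 = 10.7 mm.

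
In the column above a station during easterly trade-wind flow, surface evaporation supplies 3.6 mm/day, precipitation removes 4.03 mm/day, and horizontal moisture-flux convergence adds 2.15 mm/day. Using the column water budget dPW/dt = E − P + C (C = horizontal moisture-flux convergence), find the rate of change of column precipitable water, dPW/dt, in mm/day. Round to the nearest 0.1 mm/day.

dPW/dt ≈ 1.7 mm/day

dPW/dt = E − P + C = 3.6 − 4.03 + (2.15) = 1.7 mm/day.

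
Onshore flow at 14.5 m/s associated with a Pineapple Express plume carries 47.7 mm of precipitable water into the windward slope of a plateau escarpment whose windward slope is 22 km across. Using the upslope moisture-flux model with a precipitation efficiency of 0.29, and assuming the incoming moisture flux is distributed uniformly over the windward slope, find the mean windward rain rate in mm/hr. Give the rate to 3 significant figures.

R ≈ 32.8 mm/hr

Incoming column moisture flux per unit ridge length: F = V × PW = 14.5 × 47.7 = 691.65 mm·m/s.
Spread over the 22 km slope with efficiency ε = 0.29: R = ε·F/W = 0.29 × 691.65 / 22000 m = 9.117e-03 mm/s.
R = 9.117e-03 × 3600 = 32.8 mm/hr.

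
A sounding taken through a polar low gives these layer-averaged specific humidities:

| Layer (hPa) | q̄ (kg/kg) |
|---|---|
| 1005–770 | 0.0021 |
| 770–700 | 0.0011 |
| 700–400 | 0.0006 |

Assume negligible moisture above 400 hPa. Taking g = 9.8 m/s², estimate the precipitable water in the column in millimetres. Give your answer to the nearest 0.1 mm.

PW ≈ 7.7 mm

Precipitable water is the column-integrated vapour mass per unit area: PW = (1/g) Σ q̄ Δp, with q in kg/kg and Δp in Pa (1 kg/m² of water = 1 mm).
Layer 1005–770 hPa: Δp = 235 hPa = 23500 Pa, q̄ = 0.0021 kg/kg → 0.0021 × 23500 / 9.8 = 5.04 mm
Layer 770–700 hPa: Δp = 70 hPa = 7000 Pa, q̄ = 0.0011 kg/kg → 0.0011 × 7000 / 9.8 = 0.79 mm
Layer 700–400 hPa: Δp = 300 hPa = 30000 Pa, q̄ = 0.0006 kg/kg → 0.0006 × 30000 / 9.8 = 1.84 mm
PW = 5.04 + 0.79 + 1.84 = 7.67 ≈ 7.7 mm.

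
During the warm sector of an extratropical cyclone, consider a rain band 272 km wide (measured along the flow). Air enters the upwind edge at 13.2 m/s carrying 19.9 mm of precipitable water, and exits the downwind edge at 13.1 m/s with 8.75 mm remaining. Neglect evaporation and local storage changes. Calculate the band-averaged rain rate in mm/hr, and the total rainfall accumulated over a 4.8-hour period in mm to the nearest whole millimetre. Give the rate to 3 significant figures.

R ≈ 1.96 mm/hr; total ≈ 9 mm

Column moisture flux per unit crosswind length is F = V × PW.
Inflow: F_in = 13.2 × 19.9 = 262.68 mm·m/s
Outflow: F_out = 13.1 × 8.75 = 114.625 mm·m/s
Steady-state rate R = (F_in − F_out)/L = (262.68 − 114.625) / 272000 m = 5.443e-04 mm/s.
R = 5.443e-04 × 3600 = 1.96 mm/hr.
Over 4.8 h: total = 1.96 × 4.8 = 9.408 ≈ 9 mm.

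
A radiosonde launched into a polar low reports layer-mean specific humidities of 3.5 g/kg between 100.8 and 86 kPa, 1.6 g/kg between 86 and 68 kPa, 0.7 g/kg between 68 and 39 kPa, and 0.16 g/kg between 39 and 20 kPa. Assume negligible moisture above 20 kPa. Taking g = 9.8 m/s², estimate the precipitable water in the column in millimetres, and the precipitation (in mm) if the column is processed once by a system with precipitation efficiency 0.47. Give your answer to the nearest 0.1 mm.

PW ≈ 10.6 mm; precipitation ≈ 5.0 mm

Precipitable water is the column-integrated vapour mass per unit area: PW = (1/g) Σ q̄ Δp, with q in kg/kg and Δp in Pa (1 kg/m² of water = 1 mm).
Layer 100.8–86 kPa: Δp = 148 hPa = 14800 Pa, q̄ = 0.0035 kg/kg → 0.0035 × 14800 / 9.8 = 5.29 mm
Layer 86–68 kPa: Δp = 180 hPa = 18000 Pa, q̄ = 0.0016 kg/kg → 0.0016 × 18000 / 9.8 = 2.94 mm
Layer 68–39 kPa: Δp = 290 hPa = 29000 Pa, q̄ = 0.0007 kg/kg → 0.0007 × 29000 / 9.8 = 2.07 mm
Layer 39–20 kPa: Δp = 190 hPa = 19000 Pa, q̄ = 0.00016 kg/kg → 0.00016 × 19000 / 9.8 = 0.31 mm
PW = 5.29 + 2.94 + 2.07 + 0.31 = 10.61 ≈ 10.6 mm.
Precipitation = ε × PW = 0.47 × 10.6 = 5.0 mm.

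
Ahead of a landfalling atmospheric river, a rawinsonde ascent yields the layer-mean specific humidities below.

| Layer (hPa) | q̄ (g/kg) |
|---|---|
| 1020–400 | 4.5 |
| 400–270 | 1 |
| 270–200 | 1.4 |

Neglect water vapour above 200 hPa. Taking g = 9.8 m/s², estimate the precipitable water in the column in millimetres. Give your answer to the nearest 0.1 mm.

PW ≈ 30.8 mm

Precipitable water is the column-integrated vapour mass per unit area: PW = (1/g) Σ q̄ Δp, with q in kg/kg and Δp in Pa (1 kg/m² of water = 1 mm).
Layer 1020–400 hPa: Δp = 620 hPa = 62000 Pa, q̄ = 0.0045 kg/kg → 0.0045 × 62000 / 9.8 = 28.47 mm
Layer 400–270 hPa: Δp = 130 hPa = 13000 Pa, q̄ = 0.001 kg/kg → 0.001 × 13000 / 9.8 = 1.33 mm
Layer 270–200 hPa: Δp = 70 hPa = 7000 Pa, q̄ = 0.0014 kg/kg → 0.0014 × 7000 / 9.8 = 1.00 mm
PW = 28.47 + 1.33 + 1.00 = 30.80 ≈ 30.8 mm.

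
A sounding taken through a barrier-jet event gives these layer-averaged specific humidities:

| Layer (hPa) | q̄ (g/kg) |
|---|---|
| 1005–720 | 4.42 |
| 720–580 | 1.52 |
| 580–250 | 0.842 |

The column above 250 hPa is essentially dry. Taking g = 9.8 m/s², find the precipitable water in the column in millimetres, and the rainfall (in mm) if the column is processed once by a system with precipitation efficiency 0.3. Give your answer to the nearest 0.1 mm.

PW ≈ 17.9 mm; rainfall ≈ 5.4 mm

Precipitable water is the column-integrated vapour mass per unit area: PW = (1/g) Σ q̄ Δp, with q in kg/kg and Δp in Pa (1 kg/m² of water = 1 mm).
Layer 1005–720 hPa: Δp = 285 hPa = 28500 Pa, q̄ = 0.00442 kg/kg → 0.00442 × 28500 / 9.8 = 12.85 mm
Layer 720–580 hPa: Δp = 140 hPa = 14000 Pa, q̄ = 0.00152 kg/kg → 0.00152 × 14000 / 9.8 = 2.17 mm
Layer 580–250 hPa: Δp = 330 hPa = 33000 Pa, q̄ = 0.000842 kg/kg → 0.000842 × 33000 / 9.8 = 2.84 mm
PW = 12.85 + 2.17 + 2.84 = 17.86 ≈ 17.9 mm.
Rainfall = ε × PW = 0.3 × 17.9 = 5.4 mm.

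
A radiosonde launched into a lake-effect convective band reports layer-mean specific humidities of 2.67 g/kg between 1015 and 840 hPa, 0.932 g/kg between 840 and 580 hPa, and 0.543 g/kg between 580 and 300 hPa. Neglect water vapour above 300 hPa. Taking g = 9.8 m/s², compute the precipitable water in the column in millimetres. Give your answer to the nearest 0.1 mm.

Precipitable water is the column-integrated vapour mass per unit area: PW = (1/g) Σ q̄ Δp, with q in kg/kg and Δp in Pa (1 kg/m² of water = 1 mm).
Layer 1015–840 hPa: Δp = 175 hPa = 17500 Pa, q̄ = 0.00267 kg/kg → 0.00267 × 17500 / 9.8 = 4.77 mm
Layer 840–580 hPa: Δp = 260 hPa = 26000 Pa, q̄ = 0.000932 kg/kg → 0.000932 × 26000 / 9.8 = 2.47 mm
Layer 580–300 hPa: Δp = 280 hPa = 28000 Pa, q̄ = 0.000543 kg/kg → 0.000543 × 28000 / 9.8 = 1.55 mm
PW = 4.77 + 2.47 + 1.55 = 8.79 ≈ 8.8 mm.

PW ≈ 8.8 mm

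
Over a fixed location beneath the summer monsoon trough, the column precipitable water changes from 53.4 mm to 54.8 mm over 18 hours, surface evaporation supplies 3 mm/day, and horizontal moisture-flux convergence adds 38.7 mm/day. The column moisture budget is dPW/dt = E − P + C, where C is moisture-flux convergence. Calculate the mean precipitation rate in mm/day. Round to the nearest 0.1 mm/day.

dPW/dt = (54.8 − 53.4) mm / (18/24 day) = +1.867 mm/day.
P = E + C − dPW/dt = 3 + (38.7) − (+1.867) = 39.8 mm/day.

P ≈ 39.8 mm/day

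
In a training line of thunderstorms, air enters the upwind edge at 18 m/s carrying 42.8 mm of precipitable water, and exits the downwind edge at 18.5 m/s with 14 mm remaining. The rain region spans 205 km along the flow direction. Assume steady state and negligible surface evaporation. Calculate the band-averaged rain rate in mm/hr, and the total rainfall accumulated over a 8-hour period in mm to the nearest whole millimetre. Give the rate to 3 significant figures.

R ≈ 8.98 mm/hr; total ≈ 72 mm

Column moisture flux per unit crosswind length is F = V × PW.
Inflow: F_in = 18 × 42.8 = 770.4 mm·m/s
Outflow: F_out = 18.5 × 14 = 259 mm·m/s
Steady-state rate R = (F_in − F_out)/L = (770.4 − 259) / 205000 m = 2.495e-03 mm/s.
R = 2.495e-03 × 3600 = 8.98 mm/hr.
Over 8 h: total = 8.98 × 8 = 71.84 ≈ 72 mm.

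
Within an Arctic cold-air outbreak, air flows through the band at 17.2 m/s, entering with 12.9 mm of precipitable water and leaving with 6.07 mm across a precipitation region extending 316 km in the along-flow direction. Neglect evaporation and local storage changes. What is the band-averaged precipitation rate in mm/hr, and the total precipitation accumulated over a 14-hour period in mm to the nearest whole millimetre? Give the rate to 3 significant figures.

Column moisture flux per unit crosswind length is F = V × PW.
Inflow: F_in = 17.2 × 12.9 = 221.88 mm·m/s
Outflow: F_out = 17.2 × 6.07 = 104.404 mm·m/s
Steady-state rate R = (F_in − F_out)/L = (221.88 − 104.404) / 316000 m = 3.718e-04 mm/s.
R = 3.718e-04 × 3600 = 1.34 mm/hr.
Over 14 h: total = 1.34 × 14 = 18.76 ≈ 19 mm.

R ≈ 1.34 mm/hr; total ≈ 19 mm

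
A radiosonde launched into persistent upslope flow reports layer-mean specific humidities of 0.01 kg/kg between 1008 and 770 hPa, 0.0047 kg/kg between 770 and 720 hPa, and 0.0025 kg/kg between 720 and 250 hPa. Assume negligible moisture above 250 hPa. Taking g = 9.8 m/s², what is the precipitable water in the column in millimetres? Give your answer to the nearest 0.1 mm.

PW ≈ 38.7 mm

Precipitable water is the column-integrated vapour mass per unit area: PW = (1/g) Σ q̄ Δp, with q in kg/kg and Δp in Pa (1 kg/m² of water = 1 mm).
Layer 1008–770 hPa: Δp = 238 hPa = 23800 Pa, q̄ = 0.01 kg/kg → 0.01 × 23800 / 9.8 = 24.29 mm
Layer 770–720 hPa: Δp = 50 hPa = 5000 Pa, q̄ = 0.0047 kg/kg → 0.0047 × 5000 / 9.8 = 2.40 mm
Layer 720–250 hPa: Δp = 470 hPa = 47000 Pa, q̄ = 0.0025 kg/kg → 0.0025 × 47000 / 9.8 = 11.99 mm
PW = 24.29 + 2.40 + 11.99 = 38.68 ≈ 38.7 mm.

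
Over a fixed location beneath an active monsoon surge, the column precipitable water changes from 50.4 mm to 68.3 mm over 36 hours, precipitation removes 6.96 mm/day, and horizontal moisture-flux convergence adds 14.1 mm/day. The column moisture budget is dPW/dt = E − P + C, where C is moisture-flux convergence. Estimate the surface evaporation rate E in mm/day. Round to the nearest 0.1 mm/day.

E ≈ 4.8 mm/day

dPW/dt = (68.3 − 50.4) mm / (36/24 day) = +11.933 mm/day.
E = dPW/dt + P − C = (+11.933) + 6.96 − (14.1) = 4.8 mm/day.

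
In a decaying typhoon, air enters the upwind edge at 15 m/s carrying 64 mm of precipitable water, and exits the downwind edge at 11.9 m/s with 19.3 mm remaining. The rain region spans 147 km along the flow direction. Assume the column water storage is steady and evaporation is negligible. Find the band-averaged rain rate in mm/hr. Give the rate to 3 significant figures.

R ≈ 17.9 mm/hr

Column moisture flux per unit crosswind length is F = V × PW.
Inflow: F_in = 15 × 64 = 960 mm·m/s
Outflow: F_out = 11.9 × 19.3 = 229.67 mm·m/s
Steady-state rate R = (F_in − F_out)/L = (960 − 229.67) / 147000 m = 4.968e-03 mm/s.
R = 4.968e-03 × 3600 = 17.9 mm/hr.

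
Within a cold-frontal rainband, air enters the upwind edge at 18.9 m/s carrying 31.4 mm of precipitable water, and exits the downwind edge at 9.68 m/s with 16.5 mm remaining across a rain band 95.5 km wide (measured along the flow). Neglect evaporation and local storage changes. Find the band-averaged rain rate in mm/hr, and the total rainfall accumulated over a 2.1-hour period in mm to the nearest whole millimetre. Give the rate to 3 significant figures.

R ≈ 16.4 mm/hr; total ≈ 34 mm

Column moisture flux per unit crosswind length is F = V × PW.
Inflow: F_in = 18.9 × 31.4 = 593.46 mm·m/s
Outflow: F_out = 9.68 × 16.5 = 159.72 mm·m/s
Steady-state rate R = (F_in − F_out)/L = (593.46 − 159.72) / 95500 m = 4.542e-03 mm/s.
R = 4.542e-03 × 3600 = 16.4 mm/hr.
Over 2.1 h: total = 16.4 × 2.1 = 34.44 ≈ 34 mm.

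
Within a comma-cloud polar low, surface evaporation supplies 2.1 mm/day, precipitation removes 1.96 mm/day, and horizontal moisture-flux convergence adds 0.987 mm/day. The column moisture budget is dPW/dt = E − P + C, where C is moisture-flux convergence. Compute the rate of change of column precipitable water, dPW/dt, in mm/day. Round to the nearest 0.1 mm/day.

dPW/dt = E − P + C = 2.1 − 1.96 + (0.987) = 1.1 mm/day.

dPW/dt ≈ 1.1 mm/day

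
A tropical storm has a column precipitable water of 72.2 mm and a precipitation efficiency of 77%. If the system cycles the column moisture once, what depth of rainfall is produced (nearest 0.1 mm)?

rainfall ≈ 55.6 mm

Rainfall = ε × PW = 0.77 × 72.2 = 55.6 mm.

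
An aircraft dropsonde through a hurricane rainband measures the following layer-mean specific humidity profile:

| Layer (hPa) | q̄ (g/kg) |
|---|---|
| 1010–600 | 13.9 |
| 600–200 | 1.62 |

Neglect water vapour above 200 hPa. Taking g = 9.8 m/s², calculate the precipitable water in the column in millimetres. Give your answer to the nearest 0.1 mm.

Precipitable water is the column-integrated vapour mass per unit area: PW = (1/g) Σ q̄ Δp, with q in kg/kg and Δp in Pa (1 kg/m² of water = 1 mm).
Layer 1010–600 hPa: Δp = 410 hPa = 41000 Pa, q̄ = 0.0139 kg/kg → 0.0139 × 41000 / 9.8 = 58.15 mm
Layer 600–200 hPa: Δp = 400 hPa = 40000 Pa, q̄ = 0.00162 kg/kg → 0.00162 × 40000 / 9.8 = 6.61 mm
PW = 58.15 + 6.61 = 64.76 ≈ 64.8 mm.

PW ≈ 64.8 mm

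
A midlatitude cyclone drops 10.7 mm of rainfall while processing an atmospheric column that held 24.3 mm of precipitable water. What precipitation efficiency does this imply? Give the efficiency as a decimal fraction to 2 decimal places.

ε ≈ 0.44

ε = rainfall / PW = 10.7 / 24.3 = 0.44.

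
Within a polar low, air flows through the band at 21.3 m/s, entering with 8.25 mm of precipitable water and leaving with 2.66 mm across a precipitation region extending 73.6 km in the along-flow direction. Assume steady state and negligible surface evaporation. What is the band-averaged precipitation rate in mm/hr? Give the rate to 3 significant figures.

R ≈ 5.82 mm/hr

Column moisture flux per unit crosswind length is F = V × PW.
Inflow: F_in = 21.3 × 8.25 = 175.725 mm·m/s
Outflow: F_out = 21.3 × 2.66 = 56.658 mm·m/s
Steady-state rate R = (F_in − F_out)/L = (175.725 − 56.658) / 73600 m = 1.618e-03 mm/s.
R = 1.618e-03 × 3600 = 5.82 mm/hr.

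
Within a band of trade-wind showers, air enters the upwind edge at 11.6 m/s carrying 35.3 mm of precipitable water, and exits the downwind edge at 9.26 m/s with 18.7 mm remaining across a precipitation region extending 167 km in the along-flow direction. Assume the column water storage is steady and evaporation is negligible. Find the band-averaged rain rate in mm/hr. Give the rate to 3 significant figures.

Column moisture flux per unit crosswind length is F = V × PW.
Inflow: F_in = 11.6 × 35.3 = 409.48 mm·m/s
Outflow: F_out = 9.26 × 18.7 = 173.162 mm·m/s
Steady-state rate R = (F_in − F_out)/L = (409.48 − 173.162) / 167000 m = 1.415e-03 mm/s.
R = 1.415e-03 × 3600 = 5.09 mm/hr.

R ≈ 5.09 mm/hr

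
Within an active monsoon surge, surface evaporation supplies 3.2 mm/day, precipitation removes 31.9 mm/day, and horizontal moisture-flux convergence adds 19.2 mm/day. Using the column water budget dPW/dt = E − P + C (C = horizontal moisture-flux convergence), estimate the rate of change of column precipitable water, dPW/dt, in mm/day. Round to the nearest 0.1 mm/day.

dPW/dt = E − P + C = 3.2 − 31.9 + (19.2) = -9.5 mm/day.

dPW/dt ≈ -9.5 mm/day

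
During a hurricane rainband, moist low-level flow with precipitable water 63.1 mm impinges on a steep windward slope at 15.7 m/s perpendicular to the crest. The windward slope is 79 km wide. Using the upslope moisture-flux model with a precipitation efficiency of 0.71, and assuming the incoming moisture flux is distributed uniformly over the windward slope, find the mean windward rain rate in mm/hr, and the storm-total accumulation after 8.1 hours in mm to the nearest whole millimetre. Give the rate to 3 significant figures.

R ≈ 32.1 mm/hr; total ≈ 260 mm

Incoming column moisture flux per unit ridge length: F = V × PW = 15.7 × 63.1 = 990.67 mm·m/s.
Spread over the 79 km slope with efficiency ε = 0.71: R = ε·F/W = 0.71 × 990.67 / 79000 m = 8.903e-03 mm/s.
R = 8.903e-03 × 3600 = 32.1 mm/hr.
Over 8.1 h: total = 32.1 × 8.1 = 260.01 ≈ 260 mm.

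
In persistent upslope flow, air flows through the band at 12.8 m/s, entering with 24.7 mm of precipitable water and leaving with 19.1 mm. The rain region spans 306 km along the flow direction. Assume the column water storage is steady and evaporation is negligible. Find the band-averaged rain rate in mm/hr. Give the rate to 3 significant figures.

Column moisture flux per unit crosswind length is F = V × PW.
Inflow: F_in = 12.8 × 24.7 = 316.16 mm·m/s
Outflow: F_out = 12.8 × 19.1 = 244.48 mm·m/s
Steady-state rate R = (F_in − F_out)/L = (316.16 − 244.48) / 306000 m = 2.342e-04 mm/s.
R = 2.342e-04 × 3600 = 0.843 mm/hr.

R ≈ 0.843 mm/hr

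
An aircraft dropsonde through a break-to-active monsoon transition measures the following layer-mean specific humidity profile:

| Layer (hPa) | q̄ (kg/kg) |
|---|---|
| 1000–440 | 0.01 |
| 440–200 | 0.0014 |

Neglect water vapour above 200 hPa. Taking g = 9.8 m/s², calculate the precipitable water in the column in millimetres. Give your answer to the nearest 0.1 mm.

PW ≈ 60.6 mm

Precipitable water is the column-integrated vapour mass per unit area: PW = (1/g) Σ q̄ Δp, with q in kg/kg and Δp in Pa (1 kg/m² of water = 1 mm).
Layer 1000–440 hPa: Δp = 560 hPa = 56000 Pa, q̄ = 0.01 kg/kg → 0.01 × 56000 / 9.8 = 57.14 mm
Layer 440–200 hPa: Δp = 240 hPa = 24000 Pa, q̄ = 0.0014 kg/kg → 0.0014 × 24000 / 9.8 = 3.43 mm
PW = 57.14 + 3.43 = 60.57 ≈ 60.6 mm.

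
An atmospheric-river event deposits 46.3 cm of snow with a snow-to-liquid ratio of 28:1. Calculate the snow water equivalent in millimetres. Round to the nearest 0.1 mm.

SWE = snow depth / ratio = 46.3 cm / 28 = 1.654 cm = 16.5 mm.

SWE ≈ 16.5 mm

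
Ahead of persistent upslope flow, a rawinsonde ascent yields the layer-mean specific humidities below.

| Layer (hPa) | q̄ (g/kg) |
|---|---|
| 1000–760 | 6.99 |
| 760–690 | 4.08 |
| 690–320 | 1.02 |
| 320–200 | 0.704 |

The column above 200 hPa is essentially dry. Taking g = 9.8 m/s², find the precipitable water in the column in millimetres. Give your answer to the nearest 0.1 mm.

PW ≈ 24.7 mm

Precipitable water is the column-integrated vapour mass per unit area: PW = (1/g) Σ q̄ Δp, with q in kg/kg and Δp in Pa (1 kg/m² of water = 1 mm).
Layer 1000–760 hPa: Δp = 240 hPa = 24000 Pa, q̄ = 0.00699 kg/kg → 0.00699 × 24000 / 9.8 = 17.12 mm
Layer 760–690 hPa: Δp = 70 hPa = 7000 Pa, q̄ = 0.00408 kg/kg → 0.00408 × 7000 / 9.8 = 2.91 mm
Layer 690–320 hPa: Δp = 370 hPa = 37000 Pa, q̄ = 0.00102 kg/kg → 0.00102 × 37000 / 9.8 = 3.85 mm
Layer 320–200 hPa: Δp = 120 hPa = 12000 Pa, q̄ = 0.000704 kg/kg → 0.000704 × 12000 / 9.8 = 0.86 mm
PW = 17.12 + 2.91 + 3.85 + 0.86 = 24.74 ≈ 24.7 mm.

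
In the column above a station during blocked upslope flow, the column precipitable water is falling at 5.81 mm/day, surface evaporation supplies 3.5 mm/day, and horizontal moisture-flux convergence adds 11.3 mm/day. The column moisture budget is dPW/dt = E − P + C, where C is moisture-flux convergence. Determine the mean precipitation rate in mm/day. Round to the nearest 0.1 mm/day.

dPW/dt = -5.81 mm/day.
P = E + C − dPW/dt = 3.5 + (11.3) − (-5.81) = 20.6 mm/day.

P ≈ 20.6 mm/day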